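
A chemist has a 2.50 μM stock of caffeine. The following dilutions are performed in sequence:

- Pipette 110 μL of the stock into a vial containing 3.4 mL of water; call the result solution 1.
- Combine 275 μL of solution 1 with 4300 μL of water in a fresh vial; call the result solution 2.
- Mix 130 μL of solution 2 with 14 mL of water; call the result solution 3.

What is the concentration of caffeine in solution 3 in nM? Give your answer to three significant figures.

0.0433 nM

Step 1: 110 μL + 3.4 mL = 3510 μL total → factor 3510/110 = 31.909
Step 2: 275 μL + 4300 μL = 4575 μL total → factor 4575/275 = 16.636
Step 3: 130 μL + 14 mL = 14130 μL total → factor 14130/130 = 108.69
Overall dilution factor = 31.909 × 16.636 × 108.69 = 57699
Final = 2.50 μM / 57699 = 4.333 × 10^-5 μM = 0.0433 nM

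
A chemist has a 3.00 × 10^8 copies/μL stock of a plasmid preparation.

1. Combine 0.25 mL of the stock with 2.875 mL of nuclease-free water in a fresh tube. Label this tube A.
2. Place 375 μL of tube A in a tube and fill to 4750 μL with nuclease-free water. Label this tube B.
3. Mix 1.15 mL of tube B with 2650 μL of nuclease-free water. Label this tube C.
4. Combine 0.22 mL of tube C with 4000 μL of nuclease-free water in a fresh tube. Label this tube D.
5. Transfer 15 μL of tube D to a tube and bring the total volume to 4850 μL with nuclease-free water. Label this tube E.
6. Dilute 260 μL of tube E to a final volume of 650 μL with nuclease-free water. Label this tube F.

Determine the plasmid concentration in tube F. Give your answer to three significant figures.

37.0 copies/μL

Step 1: 0.25 mL + 2.875 mL = 3.125 mL total → factor 3.125/0.25 = 12.5
Step 2: 375 μL brought to 4750 μL → factor 4750/375 = 12.667
Step 3: 1.15 mL + 2650 μL = 3.8 mL total → factor 3.8/1.15 = 3.3043
Step 4: 0.22 mL + 4000 μL = 4.22 mL total → factor 4.22/0.22 = 19.182
Step 5: 15 μL brought to 4850 μL → factor 4850/15 = 323.33
Step 6: 260 μL brought to 650 μL → factor 650/260 = 2.5
Overall dilution factor = 12.5 × 12.667 × 3.3043 × 19.182 × 323.33 × 2.5 = 8.1122 × 10^6
Final = 3.00 × 10^8 copies/μL / 8.1122 × 10^6 = 37.0 copies/μL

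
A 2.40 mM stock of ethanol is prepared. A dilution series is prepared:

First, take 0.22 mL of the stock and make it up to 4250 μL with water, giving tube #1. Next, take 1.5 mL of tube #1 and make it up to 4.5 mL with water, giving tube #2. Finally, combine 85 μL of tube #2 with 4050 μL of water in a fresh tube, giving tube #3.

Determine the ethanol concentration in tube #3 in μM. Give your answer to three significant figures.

0.851 μM

Step 1: 0.22 mL brought to 4250 μL → factor 4.25/0.22 = 19.318
Step 2: 1.5 mL brought to 4.5 mL → factor 4.5/1.5 = 3
Step 3: 85 μL + 4050 μL = 4135 μL total → factor 4135/85 = 48.647
Overall dilution factor = 19.318 × 3 × 48.647 = 2819.3
Final = 2.40 mM / 2819.3 = 0.0008513 mM = 0.851 μM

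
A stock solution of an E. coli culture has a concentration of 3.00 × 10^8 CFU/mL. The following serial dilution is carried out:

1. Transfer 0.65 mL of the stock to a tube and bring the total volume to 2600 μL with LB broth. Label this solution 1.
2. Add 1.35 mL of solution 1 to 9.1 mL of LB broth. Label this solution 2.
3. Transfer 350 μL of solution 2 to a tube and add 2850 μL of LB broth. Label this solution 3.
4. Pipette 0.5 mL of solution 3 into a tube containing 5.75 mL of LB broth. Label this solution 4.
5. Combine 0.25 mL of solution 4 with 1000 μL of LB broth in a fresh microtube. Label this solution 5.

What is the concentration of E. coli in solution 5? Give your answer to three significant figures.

1.70 × 10^4 CFU/mL

Step 1: 0.65 mL brought to 2600 μL → factor 2.6/0.65 = 4
Step 2: 1.35 mL + 9.1 mL = 10.45 mL total → factor 10.45/1.35 = 7.7407
Step 3: 350 μL + 2850 μL = 3200 μL total → factor 3200/350 = 9.1429
Step 4: 0.5 mL + 5.75 mL = 6.25 mL total → factor 6.25/0.5 = 12.5
Step 5: 0.25 mL + 1000 μL = 1.25 mL total → factor 1.25/0.25 = 5
Overall dilution factor = 4 × 7.7407 × 9.1429 × 12.5 × 5 = 17693
Final = 3.00 × 10^8 CFU/mL / 17693 = 1.70 × 10^4 CFU/mL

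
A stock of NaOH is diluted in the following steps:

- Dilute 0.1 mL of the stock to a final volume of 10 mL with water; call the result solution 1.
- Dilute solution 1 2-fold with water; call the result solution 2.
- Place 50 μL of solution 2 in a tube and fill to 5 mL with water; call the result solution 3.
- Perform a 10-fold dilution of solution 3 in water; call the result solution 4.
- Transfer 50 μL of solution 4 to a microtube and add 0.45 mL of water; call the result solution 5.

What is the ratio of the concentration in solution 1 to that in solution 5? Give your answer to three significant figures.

2.00 × 10^4

Step 1: 0.1 mL brought to 10 mL → factor 10/0.1 = 100
Step 2: 2-fold → factor 2
Step 3: 50 μL brought to 5 mL → factor 5000/50 = 100
Step 4: 10-fold → factor 10
Step 5: 50 μL + 0.45 mL = 500 μL total → factor 500/50 = 10
Dilution factor to solution 1 = 100; to solution 5 = 2 × 10^6
[solution 1]/[solution 5] = (factor to solution 5)/(factor to solution 1) = 2 × 10^6/100 = 2.00 × 10^4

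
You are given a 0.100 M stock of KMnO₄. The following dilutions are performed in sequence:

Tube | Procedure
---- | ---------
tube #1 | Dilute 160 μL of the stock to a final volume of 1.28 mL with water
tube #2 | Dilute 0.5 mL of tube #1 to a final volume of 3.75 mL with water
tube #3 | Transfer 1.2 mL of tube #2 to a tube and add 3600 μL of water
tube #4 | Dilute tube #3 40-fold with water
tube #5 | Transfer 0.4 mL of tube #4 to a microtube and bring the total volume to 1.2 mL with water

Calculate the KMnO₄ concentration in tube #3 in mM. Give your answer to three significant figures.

0.417 mM

Step 1: 160 μL brought to 1.28 mL → factor 1280/160 = 8
Step 2: 0.5 mL brought to 3.75 mL → factor 3.75/0.5 = 7.5
Step 3: 1.2 mL + 3600 μL = 4.8 mL total → factor 4.8/1.2 = 4
Dilution factor through tube #3 = 8 × 7.5 × 4 = 240
[tube #3] = 0.100 M / 240 = 0.0004167 M = 0.417 mM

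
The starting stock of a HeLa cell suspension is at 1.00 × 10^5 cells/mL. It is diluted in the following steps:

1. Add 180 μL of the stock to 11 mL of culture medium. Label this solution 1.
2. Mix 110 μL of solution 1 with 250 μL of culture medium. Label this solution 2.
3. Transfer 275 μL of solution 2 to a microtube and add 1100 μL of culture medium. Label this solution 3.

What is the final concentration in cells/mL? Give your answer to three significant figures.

98.4 cells/mL

Step 1: 180 μL + 11 mL = 11180 μL total → factor 11180/180 = 62.111
Step 2: 110 μL + 250 μL = 360 μL total → factor 360/110 = 3.2727
Step 3: 275 μL + 1100 μL = 1375 μL total → factor 1375/275 = 5
Overall dilution factor = 62.111 × 3.2727 × 5 = 1016.4
Final = 1.00 × 10^5 cells/mL / 1016.4 = 98.4 cells/mL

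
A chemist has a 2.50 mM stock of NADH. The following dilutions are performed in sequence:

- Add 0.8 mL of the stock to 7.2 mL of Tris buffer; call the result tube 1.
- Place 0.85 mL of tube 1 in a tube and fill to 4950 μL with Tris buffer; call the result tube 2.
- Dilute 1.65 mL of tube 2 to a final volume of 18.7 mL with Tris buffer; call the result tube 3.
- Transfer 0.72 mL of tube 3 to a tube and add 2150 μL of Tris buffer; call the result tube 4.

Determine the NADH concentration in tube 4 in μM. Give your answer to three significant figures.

Step 1: 0.8 mL + 7.2 mL = 8 mL total → factor 8/0.8 = 10
Step 2: 0.85 mL brought to 4950 μL → factor 4.95/0.85 = 5.8235
Step 3: 1.65 mL brought to 18.7 mL → factor 18.7/1.65 = 11.333
Step 4: 0.72 mL + 2150 μL = 2.87 mL total → factor 2.87/0.72 = 3.9861
Overall dilution factor = 10 × 5.8235 × 11.333 × 3.9861 = 2630.8
Final = 2.50 mM / 2630.8 = 0.0009503 mM = 0.950 μM

0.950 μM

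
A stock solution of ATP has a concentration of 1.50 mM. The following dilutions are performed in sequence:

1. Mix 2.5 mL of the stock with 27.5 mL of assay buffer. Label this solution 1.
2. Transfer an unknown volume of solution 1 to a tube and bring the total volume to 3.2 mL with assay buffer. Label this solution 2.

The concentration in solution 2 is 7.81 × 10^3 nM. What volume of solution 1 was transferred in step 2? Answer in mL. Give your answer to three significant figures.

0.200 mL

Step 1: 2.5 mL + 27.5 mL = 30 mL total → factor 30/2.5 = 12
Step 2: v brought to 3.2 mL → factor = 3.2 mL/v
Product of known-step factors = 12
Overall factor = 1.50 mM / (7.81 × 10^3 nM) = 192.06
Step-2 factor = 192.06 / 12 = 16.005
v = 3.2 mL / 16.005 = 0.200 mL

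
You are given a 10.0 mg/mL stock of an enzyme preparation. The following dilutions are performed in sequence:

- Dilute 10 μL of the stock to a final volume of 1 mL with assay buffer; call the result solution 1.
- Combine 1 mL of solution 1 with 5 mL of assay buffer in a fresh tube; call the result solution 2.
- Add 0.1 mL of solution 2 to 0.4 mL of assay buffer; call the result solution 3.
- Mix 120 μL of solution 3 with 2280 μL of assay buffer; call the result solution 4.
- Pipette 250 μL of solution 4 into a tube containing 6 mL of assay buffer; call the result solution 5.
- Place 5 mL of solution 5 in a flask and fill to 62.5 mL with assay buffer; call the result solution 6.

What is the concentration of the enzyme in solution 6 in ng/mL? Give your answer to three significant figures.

0.533 ng/mL

Step 1: 10 μL brought to 1 mL → factor 1000/10 = 100
Step 2: 1 mL + 5 mL = 6 mL total → factor 6/1 = 6
Step 3: 0.1 mL + 0.4 mL = 0.5 mL total → factor 0.5/0.1 = 5
Step 4: 120 μL + 2280 μL = 2400 μL total → factor 2400/120 = 20
Step 5: 250 μL + 6 mL = 6250 μL total → factor 6250/250 = 25
Step 6: 5 mL brought to 62.5 mL → factor 62.5/5 = 12.5
Overall dilution factor = 100 × 6 × 5 × 20 × 25 × 12.5 = 1.875 × 10^7
Final = 10.0 mg/mL / 1.875 × 10^7 = 5.333 × 10^-7 mg/mL = 0.533 ng/mL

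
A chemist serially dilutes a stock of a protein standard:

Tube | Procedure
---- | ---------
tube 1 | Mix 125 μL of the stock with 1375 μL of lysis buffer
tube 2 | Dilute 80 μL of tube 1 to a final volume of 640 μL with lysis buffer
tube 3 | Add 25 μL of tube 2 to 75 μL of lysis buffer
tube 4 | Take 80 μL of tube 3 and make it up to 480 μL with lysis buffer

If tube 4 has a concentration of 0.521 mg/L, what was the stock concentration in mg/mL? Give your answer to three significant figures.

Step 1: 125 μL + 1375 μL = 1500 μL total → factor 1500/125 = 12
Step 2: 80 μL brought to 640 μL → factor 640/80 = 8
Step 3: 25 μL + 75 μL = 100 μL total → factor 100/25 = 4
Step 4: 80 μL brought to 480 μL → factor 480/80 = 6
Overall dilution factor = 12 × 8 × 4 × 6 = 2304
Stock = 0.521 mg/L × 2304 = 1200 mg/L = 1.20 mg/mL

1.20 mg/mL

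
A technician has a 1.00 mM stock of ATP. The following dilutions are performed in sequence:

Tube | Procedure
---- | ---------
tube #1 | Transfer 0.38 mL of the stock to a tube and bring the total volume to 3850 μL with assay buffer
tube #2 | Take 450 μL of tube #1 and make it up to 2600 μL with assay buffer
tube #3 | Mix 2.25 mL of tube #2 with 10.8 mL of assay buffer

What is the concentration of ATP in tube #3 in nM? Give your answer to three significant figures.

2.95 × 10^3 nM

Step 1: 0.38 mL brought to 3850 μL → factor 3.85/0.38 = 10.132
Step 2: 450 μL brought to 2600 μL → factor 2600/450 = 5.7778
Step 3: 2.25 mL + 10.8 mL = 13.05 mL total → factor 13.05/2.25 = 5.8
Overall dilution factor = 10.132 × 5.7778 × 5.8 = 339.52
Final = 1.00 mM / 339.52 = 0.002945 mM = 2.95 × 10^3 nM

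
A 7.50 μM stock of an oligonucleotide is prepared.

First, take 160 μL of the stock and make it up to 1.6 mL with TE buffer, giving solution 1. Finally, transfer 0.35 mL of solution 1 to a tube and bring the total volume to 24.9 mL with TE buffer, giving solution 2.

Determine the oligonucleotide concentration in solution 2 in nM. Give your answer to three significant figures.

10.5 nM

Step 1: 160 μL brought to 1.6 mL → factor 1600/160 = 10
Step 2: 0.35 mL brought to 24.9 mL → factor 24.9/0.35 = 71.143
Overall dilution factor = 10 × 71.143 = 711.43
Final = 7.50 μM / 711.43 = 0.01054 μM = 10.5 nM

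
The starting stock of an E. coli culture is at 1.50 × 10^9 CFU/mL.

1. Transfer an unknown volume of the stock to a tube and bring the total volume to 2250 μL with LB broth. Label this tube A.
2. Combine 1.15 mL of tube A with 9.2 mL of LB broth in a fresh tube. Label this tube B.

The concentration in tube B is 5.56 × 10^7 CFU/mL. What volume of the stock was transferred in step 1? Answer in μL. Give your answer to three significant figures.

Step 1: v brought to 2250 μL → factor = 2250 μL/v
Step 2: 1.15 mL + 9.2 mL = 10.35 mL total → factor 10.35/1.15 = 9
Product of known-step factors = 9
Overall factor = 1.50 × 10^9 CFU/mL / (5.56 × 10^7 CFU/mL) = 26.978
Step-1 factor = 26.978 / 9 = 2.9976
v = 2250 μL / 2.9976 = 751 μL

751 μL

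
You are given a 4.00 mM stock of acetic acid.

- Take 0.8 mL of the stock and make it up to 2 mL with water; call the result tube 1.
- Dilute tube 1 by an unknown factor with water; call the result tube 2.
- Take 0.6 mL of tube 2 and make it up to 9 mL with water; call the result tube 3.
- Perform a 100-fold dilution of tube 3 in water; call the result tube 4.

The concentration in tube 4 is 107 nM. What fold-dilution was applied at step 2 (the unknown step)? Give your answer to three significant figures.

9.97-fold

Step 1: 0.8 mL brought to 2 mL → factor 2/0.8 = 2.5
Step 2: unknown factor x
Step 3: 0.6 mL brought to 9 mL → factor 9/0.6 = 15
Step 4: 100-fold → factor 100
Product of known-step factors = 3750
Overall factor = 4.00 mM / (107 nM) = 37383
x = 37383 / 3750 = 9.97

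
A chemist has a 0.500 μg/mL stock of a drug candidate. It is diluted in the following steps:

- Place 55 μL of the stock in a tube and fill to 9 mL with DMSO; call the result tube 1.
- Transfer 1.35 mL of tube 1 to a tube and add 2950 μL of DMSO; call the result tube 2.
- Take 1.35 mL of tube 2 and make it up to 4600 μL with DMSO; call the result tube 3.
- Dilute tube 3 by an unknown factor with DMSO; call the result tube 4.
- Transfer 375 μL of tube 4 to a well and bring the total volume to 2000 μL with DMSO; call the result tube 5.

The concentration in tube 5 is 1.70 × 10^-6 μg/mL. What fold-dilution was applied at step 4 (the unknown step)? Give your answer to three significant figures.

Step 1: 55 μL brought to 9 mL → factor 9000/55 = 163.64
Step 2: 1.35 mL + 2950 μL = 4.3 mL total → factor 4.3/1.35 = 3.1852
Step 3: 1.35 mL brought to 4600 μL → factor 4.6/1.35 = 3.4074
Step 4: unknown factor x
Step 5: 375 μL brought to 2000 μL → factor 2000/375 = 5.3333
Product of known-step factors = 9471.9
Overall factor = 0.500 μg/mL / (1.70 × 10^-6 μg/mL) = 2.9412 × 10^5
x = 2.9412 × 10^5 / 9471.9 = 31.1

31.1-fold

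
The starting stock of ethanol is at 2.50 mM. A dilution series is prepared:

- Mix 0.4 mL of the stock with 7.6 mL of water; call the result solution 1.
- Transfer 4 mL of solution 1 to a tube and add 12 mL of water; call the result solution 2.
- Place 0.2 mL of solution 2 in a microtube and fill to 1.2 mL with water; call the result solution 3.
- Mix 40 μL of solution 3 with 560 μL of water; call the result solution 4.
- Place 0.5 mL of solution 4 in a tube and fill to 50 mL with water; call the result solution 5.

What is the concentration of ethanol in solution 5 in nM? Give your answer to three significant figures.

3.47 nM

Step 1: 0.4 mL + 7.6 mL = 8 mL total → factor 8/0.4 = 20
Step 2: 4 mL + 12 mL = 16 mL total → factor 16/4 = 4
Step 3: 0.2 mL brought to 1.2 mL → factor 1.2/0.2 = 6
Step 4: 40 μL + 560 μL = 600 μL total → factor 600/40 = 15
Step 5: 0.5 mL brought to 50 mL → factor 50/0.5 = 100
Overall dilution factor = 20 × 4 × 6 × 15 × 100 = 7.2 × 10^5
Final = 2.50 mM / 7.2 × 10^5 = 3.472 × 10^-6 mM = 3.47 nM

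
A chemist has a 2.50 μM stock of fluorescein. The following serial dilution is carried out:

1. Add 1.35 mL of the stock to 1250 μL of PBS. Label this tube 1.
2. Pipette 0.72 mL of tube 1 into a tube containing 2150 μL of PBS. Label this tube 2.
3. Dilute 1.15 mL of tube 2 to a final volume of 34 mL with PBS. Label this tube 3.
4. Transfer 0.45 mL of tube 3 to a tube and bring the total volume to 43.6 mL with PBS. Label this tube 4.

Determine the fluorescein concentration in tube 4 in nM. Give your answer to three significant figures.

0.114 nM

Step 1: 1.35 mL + 1250 μL = 2.6 mL total → factor 2.6/1.35 = 1.9259
Step 2: 0.72 mL + 2150 μL = 2.87 mL total → factor 2.87/0.72 = 3.9861
Step 3: 1.15 mL brought to 34 mL → factor 34/1.15 = 29.565
Step 4: 0.45 mL brought to 43.6 mL → factor 43.6/0.45 = 96.889
Overall dilution factor = 1.9259 × 3.9861 × 29.565 × 96.889 = 21991
Final = 2.50 μM / 21991 = 0.0001137 μM = 0.114 nM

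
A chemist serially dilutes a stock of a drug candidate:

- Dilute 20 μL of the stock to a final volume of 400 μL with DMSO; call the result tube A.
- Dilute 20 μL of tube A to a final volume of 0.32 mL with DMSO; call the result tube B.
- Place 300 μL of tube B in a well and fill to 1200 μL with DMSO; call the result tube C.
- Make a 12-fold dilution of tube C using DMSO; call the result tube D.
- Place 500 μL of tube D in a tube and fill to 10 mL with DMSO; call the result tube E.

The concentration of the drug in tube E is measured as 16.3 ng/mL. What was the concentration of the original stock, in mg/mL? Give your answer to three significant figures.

5.01 mg/mL

Step 1: 20 μL brought to 400 μL → factor 400/20 = 20
Step 2: 20 μL brought to 0.32 mL → factor 320/20 = 16
Step 3: 300 μL brought to 1200 μL → factor 1200/300 = 4
Step 4: 12-fold → factor 12
Step 5: 500 μL brought to 10 mL → factor 10000/500 = 20
Overall dilution factor = 20 × 16 × 4 × 12 × 20 = 3.072 × 10^5
Stock = 16.3 ng/mL × 3.072 × 10^5 = 5.007 × 10^6 ng/mL = 5.01 mg/mL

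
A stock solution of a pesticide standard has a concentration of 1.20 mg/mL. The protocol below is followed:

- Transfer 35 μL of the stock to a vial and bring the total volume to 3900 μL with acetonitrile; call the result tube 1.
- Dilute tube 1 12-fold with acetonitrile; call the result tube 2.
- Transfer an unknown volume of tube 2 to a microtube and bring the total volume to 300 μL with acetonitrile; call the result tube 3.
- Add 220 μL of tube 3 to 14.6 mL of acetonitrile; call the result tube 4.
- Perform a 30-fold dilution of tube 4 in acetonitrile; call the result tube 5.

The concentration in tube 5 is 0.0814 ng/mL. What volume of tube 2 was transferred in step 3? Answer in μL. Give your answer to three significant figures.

Step 1: 35 μL brought to 3900 μL → factor 3900/35 = 111.43
Step 2: 12-fold → factor 12
Step 3: v brought to 300 μL → factor = 300 μL/v
Step 4: 220 μL + 14.6 mL = 14820 μL total → factor 14820/220 = 67.364
Step 5: 30-fold → factor 30
Product of known-step factors = 2.7022 × 10^6
Overall factor = 1.20 mg/mL / (0.0814 ng/mL) = 1.4742 × 10^7
Step-3 factor = 1.4742 × 10^7 / 2.7022 × 10^6 = 5.4555
v = 300 μL / 5.4555 = 55.0 μL

55.0 μL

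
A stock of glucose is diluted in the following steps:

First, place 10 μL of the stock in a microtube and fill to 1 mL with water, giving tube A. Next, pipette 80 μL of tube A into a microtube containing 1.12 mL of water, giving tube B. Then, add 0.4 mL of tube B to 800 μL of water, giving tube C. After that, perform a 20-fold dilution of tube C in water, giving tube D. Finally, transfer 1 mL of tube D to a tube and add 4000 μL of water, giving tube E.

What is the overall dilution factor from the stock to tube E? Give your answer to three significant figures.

Step 1: 10 μL brought to 1 mL → factor 1000/10 = 100
Step 2: 80 μL + 1.12 mL = 1200 μL total → factor 1200/80 = 15
Step 3: 0.4 mL + 800 μL = 1.2 mL total → factor 1.2/0.4 = 3
Step 4: 20-fold → factor 20
Step 5: 1 mL + 4000 μL = 5 mL total → factor 5/1 = 5
Overall dilution factor = 100 × 15 × 3 × 20 × 5 = 4.5 × 10^5

4.50 × 10^5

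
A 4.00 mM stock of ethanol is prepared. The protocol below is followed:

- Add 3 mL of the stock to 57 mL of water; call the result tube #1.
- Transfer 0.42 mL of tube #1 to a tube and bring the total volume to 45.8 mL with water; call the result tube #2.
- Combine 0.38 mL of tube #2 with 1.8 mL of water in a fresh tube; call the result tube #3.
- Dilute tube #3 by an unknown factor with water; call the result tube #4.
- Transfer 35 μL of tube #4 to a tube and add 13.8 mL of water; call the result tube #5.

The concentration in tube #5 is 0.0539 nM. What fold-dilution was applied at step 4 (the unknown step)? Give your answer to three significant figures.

15.0-fold

Step 1: 3 mL + 57 mL = 60 mL total → factor 60/3 = 20
Step 2: 0.42 mL brought to 45.8 mL → factor 45.8/0.42 = 109.05
Step 3: 0.38 mL + 1.8 mL = 2.18 mL total → factor 2.18/0.38 = 5.7368
Step 4: unknown factor x
Step 5: 35 μL + 13.8 mL = 13835 μL total → factor 13835/35 = 395.29
Product of known-step factors = 4.9457 × 10^6
Overall factor = 4.00 mM / (0.0539 nM) = 7.4212 × 10^7
x = 7.4212 × 10^7 / 4.9457 × 10^6 = 15.0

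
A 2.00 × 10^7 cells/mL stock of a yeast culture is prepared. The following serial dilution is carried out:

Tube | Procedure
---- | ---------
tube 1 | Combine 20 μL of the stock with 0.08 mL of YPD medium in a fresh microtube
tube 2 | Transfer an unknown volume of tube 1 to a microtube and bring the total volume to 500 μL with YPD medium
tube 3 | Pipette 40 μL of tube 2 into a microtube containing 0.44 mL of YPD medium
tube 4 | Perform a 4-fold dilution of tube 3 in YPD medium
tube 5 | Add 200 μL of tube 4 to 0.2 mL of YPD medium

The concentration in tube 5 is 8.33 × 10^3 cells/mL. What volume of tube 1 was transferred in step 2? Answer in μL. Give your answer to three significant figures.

100 μL

Step 1: 20 μL + 0.08 mL = 100 μL total → factor 100/20 = 5
Step 2: v brought to 500 μL → factor = 500 μL/v
Step 3: 40 μL + 0.44 mL = 480 μL total → factor 480/40 = 12
Step 4: 4-fold → factor 4
Step 5: 200 μL + 0.2 mL = 400 μL total → factor 400/200 = 2
Product of known-step factors = 480
Overall factor = 2.00 × 10^7 cells/mL / (8.33 × 10^3 cells/mL) = 2401
Step-2 factor = 2401 / 480 = 5.002
v = 500 μL / 5.002 = 100 μL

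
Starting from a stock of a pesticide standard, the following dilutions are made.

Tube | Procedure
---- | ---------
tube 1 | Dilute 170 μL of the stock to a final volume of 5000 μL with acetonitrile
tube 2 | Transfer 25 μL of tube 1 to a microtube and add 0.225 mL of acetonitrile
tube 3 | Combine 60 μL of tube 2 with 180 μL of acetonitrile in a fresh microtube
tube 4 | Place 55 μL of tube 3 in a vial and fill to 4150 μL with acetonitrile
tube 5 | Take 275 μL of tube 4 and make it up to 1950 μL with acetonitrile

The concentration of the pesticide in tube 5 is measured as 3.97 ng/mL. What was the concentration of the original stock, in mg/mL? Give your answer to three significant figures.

Step 1: 170 μL brought to 5000 μL → factor 5000/170 = 29.412
Step 2: 25 μL + 0.225 mL = 250 μL total → factor 250/25 = 10
Step 3: 60 μL + 180 μL = 240 μL total → factor 240/60 = 4
Step 4: 55 μL brought to 4150 μL → factor 4150/55 = 75.455
Step 5: 275 μL brought to 1950 μL → factor 1950/275 = 7.0909
Overall dilution factor = 29.412 × 10 × 4 × 75.455 × 7.0909 = 6.2946 × 10^5
Stock = 3.97 ng/mL × 6.2946 × 10^5 = 2.499 × 10^6 ng/mL = 2.50 mg/mL

2.50 mg/mL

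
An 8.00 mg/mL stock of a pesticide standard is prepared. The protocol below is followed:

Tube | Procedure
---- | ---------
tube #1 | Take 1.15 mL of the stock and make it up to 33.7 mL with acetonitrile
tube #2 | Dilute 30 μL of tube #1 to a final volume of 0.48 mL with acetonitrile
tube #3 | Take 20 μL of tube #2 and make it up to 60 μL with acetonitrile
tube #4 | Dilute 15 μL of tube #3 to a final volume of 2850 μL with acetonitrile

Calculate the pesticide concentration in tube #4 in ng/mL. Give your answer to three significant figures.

29.9 ng/mL

Step 1: 1.15 mL brought to 33.7 mL → factor 33.7/1.15 = 29.304
Step 2: 30 μL brought to 0.48 mL → factor 480/30 = 16
Step 3: 20 μL brought to 60 μL → factor 60/20 = 3
Step 4: 15 μL brought to 2850 μL → factor 2850/15 = 190
Dilution factor through tube #4 = 29.304 × 16 × 3 × 190 = 2.6726 × 10^5
[tube #4] = 8.00 mg/mL / 2.6726 × 10^5 = 2.993 × 10^-5 mg/mL = 29.9 ng/mL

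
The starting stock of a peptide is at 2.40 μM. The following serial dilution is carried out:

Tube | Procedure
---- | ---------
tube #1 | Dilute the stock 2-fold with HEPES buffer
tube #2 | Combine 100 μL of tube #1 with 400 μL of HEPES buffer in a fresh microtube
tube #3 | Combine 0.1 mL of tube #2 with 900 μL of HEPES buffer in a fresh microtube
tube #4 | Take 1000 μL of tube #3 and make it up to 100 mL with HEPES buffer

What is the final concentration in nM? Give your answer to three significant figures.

Step 1: 2-fold → factor 2
Step 2: 100 μL + 400 μL = 500 μL total → factor 500/100 = 5
Step 3: 0.1 mL + 900 μL = 1 mL total → factor 1/0.1 = 10
Step 4: 1000 μL brought to 100 mL → factor 1 × 10^5/1000 = 100
Overall dilution factor = 2 × 5 × 10 × 100 = 10000
Final = 2.40 μM / 10000 = 0.0002400 μM = 0.240 nM

0.240 nM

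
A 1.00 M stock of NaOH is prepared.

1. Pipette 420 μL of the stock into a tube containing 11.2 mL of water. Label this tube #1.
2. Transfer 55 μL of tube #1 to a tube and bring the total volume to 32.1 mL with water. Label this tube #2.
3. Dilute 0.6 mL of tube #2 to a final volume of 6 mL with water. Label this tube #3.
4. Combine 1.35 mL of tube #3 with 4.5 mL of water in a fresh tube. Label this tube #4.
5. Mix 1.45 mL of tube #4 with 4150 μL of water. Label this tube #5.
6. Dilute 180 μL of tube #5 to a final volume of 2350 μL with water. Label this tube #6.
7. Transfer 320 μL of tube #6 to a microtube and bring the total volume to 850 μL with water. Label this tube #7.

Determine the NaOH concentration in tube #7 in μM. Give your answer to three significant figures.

Step 1: 420 μL + 11.2 mL = 11620 μL total → factor 11620/420 = 27.667
Step 2: 55 μL brought to 32.1 mL → factor 32100/55 = 583.64
Step 3: 0.6 mL brought to 6 mL → factor 6/0.6 = 10
Step 4: 1.35 mL + 4.5 mL = 5.85 mL total → factor 5.85/1.35 = 4.3333
Step 5: 1.45 mL + 4150 μL = 5.6 mL total → factor 5.6/1.45 = 3.8621
Step 6: 180 μL brought to 2350 μL → factor 2350/180 = 13.056
Step 7: 320 μL brought to 850 μL → factor 850/320 = 2.6562
Overall dilution factor = 27.667 × 583.64 × 10 × 4.3333 × 3.8621 × 13.056 × 2.6562 = 9.3714 × 10^7
Final = 1.00 M / 9.3714 × 10^7 = 1.067 × 10^-8 M = 0.0107 μM

0.0107 μM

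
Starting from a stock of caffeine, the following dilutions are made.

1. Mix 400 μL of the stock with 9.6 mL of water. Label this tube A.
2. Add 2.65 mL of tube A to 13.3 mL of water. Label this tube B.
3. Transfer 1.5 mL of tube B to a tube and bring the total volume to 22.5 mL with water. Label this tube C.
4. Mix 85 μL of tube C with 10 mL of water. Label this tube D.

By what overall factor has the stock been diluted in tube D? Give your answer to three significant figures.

2.68 × 10^5

Step 1: 400 μL + 9.6 mL = 10000 μL total → factor 10000/400 = 25
Step 2: 2.65 mL + 13.3 mL = 15.95 mL total → factor 15.95/2.65 = 6.0189
Step 3: 1.5 mL brought to 22.5 mL → factor 22.5/1.5 = 15
Step 4: 85 μL + 10 mL = 10085 μL total → factor 10085/85 = 118.65
Overall dilution factor = 25 × 6.0189 × 15 × 118.65 = 2.678 × 10^5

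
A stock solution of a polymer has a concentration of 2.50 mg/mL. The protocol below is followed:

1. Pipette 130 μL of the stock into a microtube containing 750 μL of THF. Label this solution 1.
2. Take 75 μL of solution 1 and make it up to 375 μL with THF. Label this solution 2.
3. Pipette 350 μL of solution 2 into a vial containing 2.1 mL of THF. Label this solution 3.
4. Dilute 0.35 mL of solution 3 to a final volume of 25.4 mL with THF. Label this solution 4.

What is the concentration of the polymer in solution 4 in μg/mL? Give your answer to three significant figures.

Step 1: 130 μL + 750 μL = 880 μL total → factor 880/130 = 6.7692
Step 2: 75 μL brought to 375 μL → factor 375/75 = 5
Step 3: 350 μL + 2.1 mL = 2450 μL total → factor 2450/350 = 7
Step 4: 0.35 mL brought to 25.4 mL → factor 25.4/0.35 = 72.571
Overall dilution factor = 6.7692 × 5 × 7 × 72.571 = 17194
Final = 2.50 mg/mL / 17194 = 0.0001454 mg/mL = 0.145 μg/mL

0.145 μg/mL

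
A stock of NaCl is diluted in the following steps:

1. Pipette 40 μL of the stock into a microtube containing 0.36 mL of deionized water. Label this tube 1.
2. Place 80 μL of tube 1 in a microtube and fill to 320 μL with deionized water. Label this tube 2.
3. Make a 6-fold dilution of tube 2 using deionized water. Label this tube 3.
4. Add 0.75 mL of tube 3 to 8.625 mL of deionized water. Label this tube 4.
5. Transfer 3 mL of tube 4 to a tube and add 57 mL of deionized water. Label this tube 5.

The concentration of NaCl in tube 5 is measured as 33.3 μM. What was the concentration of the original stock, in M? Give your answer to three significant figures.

2.00 M

Step 1: 40 μL + 0.36 mL = 400 μL total → factor 400/40 = 10
Step 2: 80 μL brought to 320 μL → factor 320/80 = 4
Step 3: 6-fold → factor 6
Step 4: 0.75 mL + 8.625 mL = 9.375 mL total → factor 9.375/0.75 = 12.5
Step 5: 3 mL + 57 mL = 60 mL total → factor 60/3 = 20
Overall dilution factor = 10 × 4 × 6 × 12.5 × 20 = 60000
Stock = 33.3 μM × 60000 = 1.998 × 10^6 μM = 2.00 M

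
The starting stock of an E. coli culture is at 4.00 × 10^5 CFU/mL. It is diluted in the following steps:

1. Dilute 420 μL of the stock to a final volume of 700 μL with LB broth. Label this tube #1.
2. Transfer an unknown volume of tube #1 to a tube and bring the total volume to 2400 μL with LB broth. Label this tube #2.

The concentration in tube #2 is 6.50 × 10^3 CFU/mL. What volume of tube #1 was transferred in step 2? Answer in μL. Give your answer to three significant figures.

65.0 μL

Step 1: 420 μL brought to 700 μL → factor 700/420 = 1.6667
Step 2: v brought to 2400 μL → factor = 2400 μL/v
Product of known-step factors = 1.6667
Overall factor = 4.00 × 10^5 CFU/mL / (6.50 × 10^3 CFU/mL) = 61.538
Step-2 factor = 61.538 / 1.6667 = 36.923
v = 2400 μL / 36.923 = 65.0 μL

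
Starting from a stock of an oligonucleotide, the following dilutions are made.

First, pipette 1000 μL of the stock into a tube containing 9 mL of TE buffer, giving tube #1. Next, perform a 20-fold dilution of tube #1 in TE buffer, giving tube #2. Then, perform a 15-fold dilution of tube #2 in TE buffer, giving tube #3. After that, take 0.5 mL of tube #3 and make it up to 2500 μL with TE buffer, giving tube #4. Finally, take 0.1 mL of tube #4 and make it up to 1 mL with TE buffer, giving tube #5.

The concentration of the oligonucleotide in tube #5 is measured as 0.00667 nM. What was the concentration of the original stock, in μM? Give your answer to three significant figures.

1.00 μM

Step 1: 1000 μL + 9 mL = 10000 μL total → factor 10000/1000 = 10
Step 2: 20-fold → factor 20
Step 3: 15-fold → factor 15
Step 4: 0.5 mL brought to 2500 μL → factor 2.5/0.5 = 5
Step 5: 0.1 mL brought to 1 mL → factor 1/0.1 = 10
Overall dilution factor = 10 × 20 × 15 × 5 × 10 = 1.5 × 10^5
Stock = 0.00667 nM × 1.5 × 10^5 = 1000 nM = 1.00 μM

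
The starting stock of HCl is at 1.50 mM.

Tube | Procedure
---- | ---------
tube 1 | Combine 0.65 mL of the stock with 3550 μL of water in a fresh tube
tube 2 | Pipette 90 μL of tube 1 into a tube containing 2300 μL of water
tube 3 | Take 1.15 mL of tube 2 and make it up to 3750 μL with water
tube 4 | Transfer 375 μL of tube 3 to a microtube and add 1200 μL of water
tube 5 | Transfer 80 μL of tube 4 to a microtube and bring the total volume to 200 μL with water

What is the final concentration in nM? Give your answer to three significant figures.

255 nM

Step 1: 0.65 mL + 3550 μL = 4.2 mL total → factor 4.2/0.65 = 6.4615
Step 2: 90 μL + 2300 μL = 2390 μL total → factor 2390/90 = 26.556
Step 3: 1.15 mL brought to 3750 μL → factor 3.75/1.15 = 3.2609
Step 4: 375 μL + 1200 μL = 1575 μL total → factor 1575/375 = 4.2
Step 5: 80 μL brought to 200 μL → factor 200/80 = 2.5
Overall dilution factor = 6.4615 × 26.556 × 3.2609 × 4.2 × 2.5 = 5875.1
Final = 1.50 mM / 5875.1 = 0.0002553 mM = 255 nM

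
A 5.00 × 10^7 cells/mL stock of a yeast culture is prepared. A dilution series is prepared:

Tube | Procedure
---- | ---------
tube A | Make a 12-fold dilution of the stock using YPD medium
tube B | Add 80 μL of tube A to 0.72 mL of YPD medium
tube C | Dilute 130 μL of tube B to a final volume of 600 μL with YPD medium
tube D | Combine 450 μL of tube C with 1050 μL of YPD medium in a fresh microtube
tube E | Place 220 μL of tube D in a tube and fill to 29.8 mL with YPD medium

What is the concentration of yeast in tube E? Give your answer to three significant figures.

200 cells/mL

Step 1: 12-fold → factor 12
Step 2: 80 μL + 0.72 mL = 800 μL total → factor 800/80 = 10
Step 3: 130 μL brought to 600 μL → factor 600/130 = 4.6154
Step 4: 450 μL + 1050 μL = 1500 μL total → factor 1500/450 = 3.3333
Step 5: 220 μL brought to 29.8 mL → factor 29800/220 = 135.45
Overall dilution factor = 12 × 10 × 4.6154 × 3.3333 × 135.45 = 2.5007 × 10^5
Final = 5.00 × 10^7 cells/mL / 2.5007 × 10^5 = 200 cells/mL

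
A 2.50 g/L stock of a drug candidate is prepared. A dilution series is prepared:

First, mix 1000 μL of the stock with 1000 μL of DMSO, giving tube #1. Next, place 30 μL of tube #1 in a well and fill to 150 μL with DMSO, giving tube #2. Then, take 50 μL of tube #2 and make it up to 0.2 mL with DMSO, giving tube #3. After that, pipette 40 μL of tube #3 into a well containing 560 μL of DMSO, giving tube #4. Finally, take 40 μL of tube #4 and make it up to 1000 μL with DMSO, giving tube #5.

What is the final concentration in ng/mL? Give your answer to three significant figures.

167 ng/mL

Step 1: 1000 μL + 1000 μL = 2000 μL total → factor 2000/1000 = 2
Step 2: 30 μL brought to 150 μL → factor 150/30 = 5
Step 3: 50 μL brought to 0.2 mL → factor 200/50 = 4
Step 4: 40 μL + 560 μL = 600 μL total → factor 600/40 = 15
Step 5: 40 μL brought to 1000 μL → factor 1000/40 = 25
Overall dilution factor = 2 × 5 × 4 × 15 × 25 = 15000
Final = 2.50 g/L / 15000 = 0.0001667 g/L = 167 ng/mL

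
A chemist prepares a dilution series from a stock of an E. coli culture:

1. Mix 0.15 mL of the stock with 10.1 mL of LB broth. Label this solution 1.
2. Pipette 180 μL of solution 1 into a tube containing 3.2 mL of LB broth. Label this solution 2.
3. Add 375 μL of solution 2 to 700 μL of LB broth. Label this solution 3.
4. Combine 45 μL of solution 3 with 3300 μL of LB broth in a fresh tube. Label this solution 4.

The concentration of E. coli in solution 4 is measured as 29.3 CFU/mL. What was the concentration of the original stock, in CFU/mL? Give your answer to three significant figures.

8.01 × 10^6 CFU/mL

Step 1: 0.15 mL + 10.1 mL = 10.25 mL total → factor 10.25/0.15 = 68.333
Step 2: 180 μL + 3.2 mL = 3380 μL total → factor 3380/180 = 18.778
Step 3: 375 μL + 700 μL = 1075 μL total → factor 1075/375 = 2.8667
Step 4: 45 μL + 3300 μL = 3345 μL total → factor 3345/45 = 74.333
Overall dilution factor = 68.333 × 18.778 × 2.8667 × 74.333 = 2.7342 × 10^5
Stock = 29.3 CFU/mL × 2.7342 × 10^5 = 8.01 × 10^6 CFU/mL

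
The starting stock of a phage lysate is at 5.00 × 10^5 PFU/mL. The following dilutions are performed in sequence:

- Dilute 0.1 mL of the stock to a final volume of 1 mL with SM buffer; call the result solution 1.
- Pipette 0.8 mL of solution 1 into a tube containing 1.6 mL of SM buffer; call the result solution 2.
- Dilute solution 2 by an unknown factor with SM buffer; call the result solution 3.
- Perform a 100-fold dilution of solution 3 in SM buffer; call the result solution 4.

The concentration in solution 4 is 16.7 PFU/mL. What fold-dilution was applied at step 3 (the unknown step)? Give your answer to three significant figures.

9.98-fold

Step 1: 0.1 mL brought to 1 mL → factor 1/0.1 = 10
Step 2: 0.8 mL + 1.6 mL = 2.4 mL total → factor 2.4/0.8 = 3
Step 3: unknown factor x
Step 4: 100-fold → factor 100
Product of known-step factors = 3000
Overall factor = 5.00 × 10^5 PFU/mL / (16.7 PFU/mL) = 29940
x = 29940 / 3000 = 9.98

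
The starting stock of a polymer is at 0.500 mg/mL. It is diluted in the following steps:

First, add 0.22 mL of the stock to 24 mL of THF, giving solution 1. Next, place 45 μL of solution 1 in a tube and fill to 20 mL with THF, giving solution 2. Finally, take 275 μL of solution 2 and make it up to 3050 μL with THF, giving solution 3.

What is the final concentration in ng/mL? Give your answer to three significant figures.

Step 1: 0.22 mL + 24 mL = 24.22 mL total → factor 24.22/0.22 = 110.09
Step 2: 45 μL brought to 20 mL → factor 20000/45 = 444.44
Step 3: 275 μL brought to 3050 μL → factor 3050/275 = 11.091
Overall dilution factor = 110.09 × 444.44 × 11.091 = 5.4267 × 10^5
Final = 0.500 mg/mL / 5.4267 × 10^5 = 9.214 × 10^-7 mg/mL = 0.921 ng/mL

0.921 ng/mL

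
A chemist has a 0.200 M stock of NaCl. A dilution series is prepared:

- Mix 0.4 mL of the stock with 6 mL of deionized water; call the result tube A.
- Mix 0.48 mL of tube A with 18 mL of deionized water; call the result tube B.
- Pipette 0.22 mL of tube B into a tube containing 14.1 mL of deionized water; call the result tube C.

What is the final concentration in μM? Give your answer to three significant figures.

Step 1: 0.4 mL + 6 mL = 6.4 mL total → factor 6.4/0.4 = 16
Step 2: 0.48 mL + 18 mL = 18.48 mL total → factor 18.48/0.48 = 38.5
Step 3: 0.22 mL + 14.1 mL = 14.32 mL total → factor 14.32/0.22 = 65.091
Overall dilution factor = 16 × 38.5 × 65.091 = 40096
Final = 0.200 M / 40096 = 4.988 × 10^-6 M = 4.99 μM

4.99 μM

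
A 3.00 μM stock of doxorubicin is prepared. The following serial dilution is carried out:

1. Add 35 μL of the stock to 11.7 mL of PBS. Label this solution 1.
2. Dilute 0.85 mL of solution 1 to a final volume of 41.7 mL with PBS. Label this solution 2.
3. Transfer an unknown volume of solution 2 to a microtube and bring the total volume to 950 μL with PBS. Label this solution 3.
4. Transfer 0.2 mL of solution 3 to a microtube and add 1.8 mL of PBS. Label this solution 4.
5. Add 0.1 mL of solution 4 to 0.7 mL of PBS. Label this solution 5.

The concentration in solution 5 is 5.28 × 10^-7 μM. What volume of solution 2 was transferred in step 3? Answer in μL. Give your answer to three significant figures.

220 μL

Step 1: 35 μL + 11.7 mL = 11735 μL total → factor 11735/35 = 335.29
Step 2: 0.85 mL brought to 41.7 mL → factor 41.7/0.85 = 49.059
Step 3: v brought to 950 μL → factor = 950 μL/v
Step 4: 0.2 mL + 1.8 mL = 2 mL total → factor 2/0.2 = 10
Step 5: 0.1 mL + 0.7 mL = 0.8 mL total → factor 0.8/0.1 = 8
Product of known-step factors = 1.3159 × 10^6
Overall factor = 3.00 μM / (5.28 × 10^-7 μM) = 5.6818 × 10^6
Step-3 factor = 5.6818 × 10^6 / 1.3159 × 10^6 = 4.3178
v = 950 μL / 4.3178 = 220 μL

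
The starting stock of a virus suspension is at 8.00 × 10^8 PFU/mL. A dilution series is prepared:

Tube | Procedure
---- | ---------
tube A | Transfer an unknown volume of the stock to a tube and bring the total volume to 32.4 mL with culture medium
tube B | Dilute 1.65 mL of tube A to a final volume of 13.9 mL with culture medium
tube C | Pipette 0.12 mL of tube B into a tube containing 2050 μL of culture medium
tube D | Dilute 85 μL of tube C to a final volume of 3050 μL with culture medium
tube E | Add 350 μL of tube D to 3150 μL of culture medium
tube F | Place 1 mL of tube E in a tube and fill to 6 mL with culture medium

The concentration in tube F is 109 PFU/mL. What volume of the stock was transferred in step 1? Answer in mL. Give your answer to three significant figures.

Step 1: v brought to 32.4 mL → factor = 32.4 mL/v
Step 2: 1.65 mL brought to 13.9 mL → factor 13.9/1.65 = 8.4242
Step 3: 0.12 mL + 2050 μL = 2.17 mL total → factor 2.17/0.12 = 18.083
Step 4: 85 μL brought to 3050 μL → factor 3050/85 = 35.882
Step 5: 350 μL + 3150 μL = 3500 μL total → factor 3500/350 = 10
Step 6: 1 mL brought to 6 mL → factor 6/1 = 6
Product of known-step factors = 3.2798 × 10^5
Overall factor = 8.00 × 10^8 PFU/mL / (109 PFU/mL) = 7.3394 × 10^6
Step-1 factor = 7.3394 × 10^6 / 3.2798 × 10^5 = 22.378
v = 32.4 mL / 22.378 = 1.45 mL

1.45 mL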